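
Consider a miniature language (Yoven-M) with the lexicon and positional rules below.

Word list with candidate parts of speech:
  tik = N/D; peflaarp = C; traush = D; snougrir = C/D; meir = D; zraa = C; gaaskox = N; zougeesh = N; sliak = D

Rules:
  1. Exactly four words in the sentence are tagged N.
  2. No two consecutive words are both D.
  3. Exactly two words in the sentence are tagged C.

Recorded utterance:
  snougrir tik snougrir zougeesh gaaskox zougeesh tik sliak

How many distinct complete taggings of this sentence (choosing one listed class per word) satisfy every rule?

Candidates per position — 1:snougrir {C,D}; 2:tik {N,D}; 3:snougrir {C,D}; 4:zougeesh {N}; 5:gaaskox {N}; 6:zougeesh {N}; 7:tik {N,D}; 8:sliak {D}.
There are 16 candidate sequences in total.
The sequences that satisfy every rule: C D C N N N N D.
Count = 1.

1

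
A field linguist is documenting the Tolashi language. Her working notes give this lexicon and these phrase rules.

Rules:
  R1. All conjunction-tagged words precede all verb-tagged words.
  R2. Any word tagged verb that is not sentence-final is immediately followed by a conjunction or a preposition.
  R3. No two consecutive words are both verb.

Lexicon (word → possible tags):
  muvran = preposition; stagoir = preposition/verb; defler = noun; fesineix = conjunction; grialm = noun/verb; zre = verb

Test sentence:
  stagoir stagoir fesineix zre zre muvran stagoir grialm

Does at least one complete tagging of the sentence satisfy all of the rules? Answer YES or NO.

NO

Candidates per position — 1:stagoir {preposition,verb}; 2:stagoir {preposition,verb}; 3:fesineix {conjunction}; 4:zre {verb}; 5:zre {verb}; 6:muvran {preposition}; 7:stagoir {preposition,verb}; 8:grialm {noun,verb}.
Rule 2 cannot be satisfied by any choice of tags from the lexicon.
So there is no consistent tagging.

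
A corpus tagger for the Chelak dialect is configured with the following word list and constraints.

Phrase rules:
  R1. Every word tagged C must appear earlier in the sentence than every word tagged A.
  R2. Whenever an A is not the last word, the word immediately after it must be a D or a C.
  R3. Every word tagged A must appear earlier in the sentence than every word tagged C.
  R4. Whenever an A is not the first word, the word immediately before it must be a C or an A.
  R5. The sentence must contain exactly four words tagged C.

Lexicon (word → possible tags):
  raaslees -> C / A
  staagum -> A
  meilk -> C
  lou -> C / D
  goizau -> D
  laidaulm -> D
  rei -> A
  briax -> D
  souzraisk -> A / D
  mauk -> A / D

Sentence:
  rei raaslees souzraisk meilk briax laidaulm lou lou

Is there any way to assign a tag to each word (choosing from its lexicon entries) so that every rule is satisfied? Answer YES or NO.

Candidates per position — 1:rei {A}; 2:raaslees {C,A}; 3:souzraisk {A,D}; 4:meilk {C}; 5:briax {D}; 6:laidaulm {D}; 7:lou {C,D}; 8:lou {C,D}.
Rule 1 cannot be satisfied by any choice of tags from the lexicon.
So there is no consistent tagging.

NO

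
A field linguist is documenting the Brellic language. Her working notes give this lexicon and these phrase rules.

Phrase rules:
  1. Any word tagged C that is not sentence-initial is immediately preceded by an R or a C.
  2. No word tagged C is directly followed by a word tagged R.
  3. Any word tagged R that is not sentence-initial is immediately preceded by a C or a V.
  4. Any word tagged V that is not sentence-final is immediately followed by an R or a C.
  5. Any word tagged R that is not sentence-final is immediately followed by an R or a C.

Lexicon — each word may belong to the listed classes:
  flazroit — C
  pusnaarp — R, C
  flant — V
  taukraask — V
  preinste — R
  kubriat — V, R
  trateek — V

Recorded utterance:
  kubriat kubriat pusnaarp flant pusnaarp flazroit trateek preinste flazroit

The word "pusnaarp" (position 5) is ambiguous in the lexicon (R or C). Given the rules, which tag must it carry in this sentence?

R

Candidates per position — 1:kubriat {V,R}; 2:kubriat {V,R}; 3:pusnaarp {R,C}; 4:flant {V}; 5:pusnaarp {R,C}; 6:flazroit {C}; 7:trateek {V}; 8:preinste {R}; 9:flazroit {C}.
Word 3 cannot be R — rule 5 would then fail for every completion. It is C.
Word 5 cannot be C — rule 1 would then fail for every completion. It is R.
Word 2 cannot be V — rule 1 would then fail for every completion. It is R.
Word 1 cannot be R — rule 3 would then fail for every completion. It is V.
That leaves exactly one tagging: V R C V R C V R C.
Verifying each rule — rule 1 ✓; rule 2 ✓; rule 3 ✓; rule 4 ✓; rule 5 ✓.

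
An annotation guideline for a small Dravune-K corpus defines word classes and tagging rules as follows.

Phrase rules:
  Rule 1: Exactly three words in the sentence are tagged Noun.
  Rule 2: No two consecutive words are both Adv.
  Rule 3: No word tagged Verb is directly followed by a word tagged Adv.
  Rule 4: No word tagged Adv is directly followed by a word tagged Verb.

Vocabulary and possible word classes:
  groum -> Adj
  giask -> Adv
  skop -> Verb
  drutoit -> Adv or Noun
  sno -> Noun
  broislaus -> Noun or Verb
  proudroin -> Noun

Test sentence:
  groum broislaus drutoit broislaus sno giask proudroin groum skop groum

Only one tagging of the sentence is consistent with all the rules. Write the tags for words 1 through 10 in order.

Adj Verb Noun Verb Noun Adv Noun Adj Verb Adj

Candidates per position — 1:groum {Adj}; 2:broislaus {Noun,Verb}; 3:drutoit {Adv,Noun}; 4:broislaus {Noun,Verb}; 5:sno {Noun}; 6:giask {Adv}; 7:proudroin {Noun}; 8:groum {Adj}; 9:skop {Verb}; 10:groum {Adj}.
The remaining ambiguous positions (2, 3, 4) are resolved jointly — only one combination satisfies every rule.
So the tagging must be: Adj Verb Noun Verb Noun Adv Noun Adj Verb Adj.
Rule-by-rule: rule 1 ok; rule 2 ok; rule 3 ok; rule 4 ok.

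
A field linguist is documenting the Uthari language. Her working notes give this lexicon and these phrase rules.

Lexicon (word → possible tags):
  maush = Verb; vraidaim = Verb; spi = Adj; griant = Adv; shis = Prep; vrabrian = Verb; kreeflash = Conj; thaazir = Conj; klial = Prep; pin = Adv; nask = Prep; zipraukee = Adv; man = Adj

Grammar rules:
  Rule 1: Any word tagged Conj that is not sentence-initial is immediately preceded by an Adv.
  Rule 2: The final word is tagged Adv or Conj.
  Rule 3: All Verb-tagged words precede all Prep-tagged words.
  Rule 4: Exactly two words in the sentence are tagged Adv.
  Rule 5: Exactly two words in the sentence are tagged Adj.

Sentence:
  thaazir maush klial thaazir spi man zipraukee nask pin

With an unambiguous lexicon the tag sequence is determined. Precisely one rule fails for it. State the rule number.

1

Fixed tagging: Conj Verb Prep Conj Adj Adj Adv Prep Adv.
Rule check: R1 ✗, R2 ✓, R3 ✓, R4 ✓, R5 ✓.
Only rule 1 fails.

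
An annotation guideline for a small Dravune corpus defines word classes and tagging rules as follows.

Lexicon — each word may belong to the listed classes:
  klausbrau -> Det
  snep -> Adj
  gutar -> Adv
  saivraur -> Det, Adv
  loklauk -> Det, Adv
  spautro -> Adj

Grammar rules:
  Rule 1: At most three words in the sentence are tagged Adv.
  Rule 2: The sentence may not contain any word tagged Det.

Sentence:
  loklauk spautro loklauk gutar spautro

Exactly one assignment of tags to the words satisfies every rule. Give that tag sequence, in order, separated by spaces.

Candidates per position — 1:loklauk {Det,Adv}; 2:spautro {Adj}; 3:loklauk {Det,Adv}; 4:gutar {Adv}; 5:spautro {Adj}.
Word 1 cannot be Det — rule 2 would then fail for every completion. It is Adv.
Word 3 cannot be Det — rule 2 would then fail for every completion. It is Adv.
That leaves exactly one tagging: Adv Adj Adv Adv Adj.
Check: rule 1 ✓; rule 2 ✓.

Adv Adj Adv Adv Adj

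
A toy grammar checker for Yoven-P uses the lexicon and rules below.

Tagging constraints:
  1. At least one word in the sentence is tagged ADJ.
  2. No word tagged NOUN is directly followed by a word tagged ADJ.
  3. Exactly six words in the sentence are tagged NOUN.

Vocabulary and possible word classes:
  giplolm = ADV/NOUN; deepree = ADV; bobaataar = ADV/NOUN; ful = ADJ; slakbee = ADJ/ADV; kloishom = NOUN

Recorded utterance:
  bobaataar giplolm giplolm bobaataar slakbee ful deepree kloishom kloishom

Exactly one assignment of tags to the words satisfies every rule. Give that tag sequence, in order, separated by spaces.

Candidates per position — 1:bobaataar {ADV,NOUN}; 2:giplolm {ADV,NOUN}; 3:giplolm {ADV,NOUN}; 4:bobaataar {ADV,NOUN}; 5:slakbee {ADJ,ADV}; 6:ful {ADJ}; 7:deepree {ADV}; 8:kloishom {NOUN}; 9:kloishom {NOUN}.
Word 1 cannot be ADV — rule 3 would then fail for every completion. It is NOUN.
Word 2 cannot be ADV — rule 3 would then fail for every completion. It is NOUN.
Word 3 cannot be ADV — rule 3 would then fail for every completion. It is NOUN.
Word 4 cannot be ADV — rule 3 would then fail for every completion. It is NOUN.
Word 5 cannot be ADJ — rule 2 would then fail for every completion. It is ADV.
The unique satisfying tagging is: NOUN NOUN NOUN NOUN ADV ADJ ADV NOUN NOUN.
Check: rule 1 satisfied; rule 2 satisfied; rule 3 satisfied.

NOUN NOUN NOUN NOUN ADV ADJ ADV NOUN NOUN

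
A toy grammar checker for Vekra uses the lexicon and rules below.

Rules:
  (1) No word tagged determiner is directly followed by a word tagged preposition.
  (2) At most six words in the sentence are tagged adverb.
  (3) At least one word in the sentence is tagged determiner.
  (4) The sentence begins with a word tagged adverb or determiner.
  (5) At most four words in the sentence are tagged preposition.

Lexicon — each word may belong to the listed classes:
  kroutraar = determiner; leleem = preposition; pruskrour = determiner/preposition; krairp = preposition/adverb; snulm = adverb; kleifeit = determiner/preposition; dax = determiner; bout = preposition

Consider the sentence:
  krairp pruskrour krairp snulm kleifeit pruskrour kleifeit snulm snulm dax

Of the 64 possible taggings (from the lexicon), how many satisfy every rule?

Candidates per position — 1:krairp {preposition,adverb}; 2:pruskrour {determiner,preposition}; 3:krairp {preposition,adverb}; 4:snulm {adverb}; 5:kleifeit {determiner,preposition}; 6:pruskrour {determiner,preposition}; 7:kleifeit {determiner,preposition}; 8:snulm {adverb}; 9:snulm {adverb}; 10:dax {determiner}.
There are 64 candidate sequences in total.
Checking each against the rules leaves 11 sequences.
Count = 11.

11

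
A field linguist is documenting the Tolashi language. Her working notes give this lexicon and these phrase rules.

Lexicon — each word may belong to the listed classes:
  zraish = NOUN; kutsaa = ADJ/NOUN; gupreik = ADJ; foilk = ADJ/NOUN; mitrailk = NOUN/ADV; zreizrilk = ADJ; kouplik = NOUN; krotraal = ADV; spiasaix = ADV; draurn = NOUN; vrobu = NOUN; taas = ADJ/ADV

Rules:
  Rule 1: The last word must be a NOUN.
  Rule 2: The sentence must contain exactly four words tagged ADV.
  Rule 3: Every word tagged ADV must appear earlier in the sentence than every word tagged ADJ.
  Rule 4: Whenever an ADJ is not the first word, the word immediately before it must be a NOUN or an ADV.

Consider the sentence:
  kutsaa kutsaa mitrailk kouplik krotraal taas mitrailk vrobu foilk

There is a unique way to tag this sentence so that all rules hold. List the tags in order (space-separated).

NOUN NOUN ADV NOUN ADV ADV ADV NOUN NOUN

Candidates per position — 1:kutsaa {ADJ,NOUN}; 2:kutsaa {ADJ,NOUN}; 3:mitrailk {NOUN,ADV}; 4:kouplik {NOUN}; 5:krotraal {ADV}; 6:taas {ADJ,ADV}; 7:mitrailk {NOUN,ADV}; 8:vrobu {NOUN}; 9:foilk {ADJ,NOUN}.
Position 1: tagging it ADJ would leave rule 3 unsatisfiable, so it must be NOUN.
Position 2: tagging it ADJ would leave rule 3 unsatisfiable, so it must be NOUN.
Position 3: tagging it NOUN would leave rule 2 unsatisfiable, so it must be ADV.
Position 6: tagging it ADJ would leave rule 2 unsatisfiable, so it must be ADV.
Position 7: tagging it NOUN would leave rule 2 unsatisfiable, so it must be ADV.
Position 9: tagging it ADJ would leave rule 1 unsatisfiable, so it must be NOUN.
So the tagging must be: NOUN NOUN ADV NOUN ADV ADV ADV NOUN NOUN.
Check: rule 1 ✓; rule 2 ✓; rule 3 ✓; rule 4 ✓.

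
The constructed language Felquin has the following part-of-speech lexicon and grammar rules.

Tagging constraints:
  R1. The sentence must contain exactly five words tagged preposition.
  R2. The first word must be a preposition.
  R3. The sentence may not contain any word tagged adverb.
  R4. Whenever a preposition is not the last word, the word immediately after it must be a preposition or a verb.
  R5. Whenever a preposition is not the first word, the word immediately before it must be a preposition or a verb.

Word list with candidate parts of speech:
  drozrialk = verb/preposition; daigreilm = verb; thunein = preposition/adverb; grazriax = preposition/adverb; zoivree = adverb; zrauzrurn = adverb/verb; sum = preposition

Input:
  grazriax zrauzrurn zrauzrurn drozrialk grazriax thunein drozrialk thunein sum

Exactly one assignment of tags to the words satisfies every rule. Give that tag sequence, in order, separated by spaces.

preposition verb verb verb preposition preposition verb preposition preposition

Candidates per position — 1:grazriax {preposition,adverb}; 2:zrauzrurn {adverb,verb}; 3:zrauzrurn {adverb,verb}; 4:drozrialk {verb,preposition}; 5:grazriax {preposition,adverb}; 6:thunein {preposition,adverb}; 7:drozrialk {verb,preposition}; 8:thunein {preposition,adverb}; 9:sum {preposition}.
Position 1: adverb is ruled out by rule 2; that leaves preposition.
Position 2: adverb is ruled out by rule 3; that leaves verb.
Position 3: adverb is ruled out by rule 3; that leaves verb.
Position 5: adverb is ruled out by rule 3; that leaves preposition.
Position 6: adverb is ruled out by rule 3; that leaves preposition.
Position 8: adverb is ruled out by rule 3; that leaves preposition.
Position 4: preposition is ruled out by rule 1; that leaves verb.
Position 7: preposition is ruled out by rule 1; that leaves verb.
So the tagging must be: preposition verb verb verb preposition preposition verb preposition preposition.
Verifying each rule — rule 1 ✓; rule 2 ✓; rule 3 ✓; rule 4 ✓; rule 5 ✓.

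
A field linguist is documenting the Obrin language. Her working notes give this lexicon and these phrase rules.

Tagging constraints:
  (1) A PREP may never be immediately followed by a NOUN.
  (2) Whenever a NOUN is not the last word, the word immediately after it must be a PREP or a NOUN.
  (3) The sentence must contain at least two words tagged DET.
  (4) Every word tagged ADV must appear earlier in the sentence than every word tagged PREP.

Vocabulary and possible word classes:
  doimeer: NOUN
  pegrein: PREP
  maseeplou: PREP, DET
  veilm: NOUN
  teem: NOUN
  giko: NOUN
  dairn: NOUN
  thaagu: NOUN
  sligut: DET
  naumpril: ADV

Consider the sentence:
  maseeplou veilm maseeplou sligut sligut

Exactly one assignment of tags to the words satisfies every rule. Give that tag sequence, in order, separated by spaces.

Candidates per position — 1:maseeplou {PREP,DET}; 2:veilm {NOUN}; 3:maseeplou {PREP,DET}; 4:sligut {DET}; 5:sligut {DET}.
If word 1 were PREP, no tagging could satisfy rule 1; so word 1 is DET.
If word 3 were DET, no tagging could satisfy rule 2; so word 3 is PREP.
The unique satisfying tagging is: DET NOUN PREP DET DET.
Checking: rule 1 ok; rule 2 ok; rule 3 ok; rule 4 ok.

DET NOUN PREP DET DET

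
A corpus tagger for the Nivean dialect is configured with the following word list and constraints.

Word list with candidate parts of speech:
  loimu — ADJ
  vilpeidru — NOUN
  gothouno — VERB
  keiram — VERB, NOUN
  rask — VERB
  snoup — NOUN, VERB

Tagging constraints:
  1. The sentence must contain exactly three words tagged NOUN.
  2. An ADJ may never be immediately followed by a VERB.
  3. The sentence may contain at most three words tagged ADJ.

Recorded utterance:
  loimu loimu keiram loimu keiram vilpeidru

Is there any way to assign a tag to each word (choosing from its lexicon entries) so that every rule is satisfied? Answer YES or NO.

Candidates per position — 1:loimu {ADJ}; 2:loimu {ADJ}; 3:keiram {VERB,NOUN}; 4:loimu {ADJ}; 5:keiram {VERB,NOUN}; 6:vilpeidru {NOUN}.
One satisfying assignment: ADJ ADJ NOUN ADJ NOUN NOUN.
Checking: rule 1 satisfied; rule 2 satisfied; rule 3 satisfied.

YES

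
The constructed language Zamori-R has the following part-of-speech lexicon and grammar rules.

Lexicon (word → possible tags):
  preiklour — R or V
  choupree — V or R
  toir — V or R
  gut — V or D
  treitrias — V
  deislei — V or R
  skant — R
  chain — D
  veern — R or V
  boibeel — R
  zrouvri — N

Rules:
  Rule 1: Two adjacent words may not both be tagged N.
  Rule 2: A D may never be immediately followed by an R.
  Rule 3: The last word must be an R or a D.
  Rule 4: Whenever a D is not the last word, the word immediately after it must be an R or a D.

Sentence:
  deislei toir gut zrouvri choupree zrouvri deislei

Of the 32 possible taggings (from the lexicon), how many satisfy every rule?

Candidates per position — 1:deislei {V,R}; 2:toir {V,R}; 3:gut {V,D}; 4:zrouvri {N}; 5:choupree {V,R}; 6:zrouvri {N}; 7:deislei {V,R}.
There are 32 candidate sequences in total.
Checking each against the rules leaves 8 sequences.
Count = 8.

8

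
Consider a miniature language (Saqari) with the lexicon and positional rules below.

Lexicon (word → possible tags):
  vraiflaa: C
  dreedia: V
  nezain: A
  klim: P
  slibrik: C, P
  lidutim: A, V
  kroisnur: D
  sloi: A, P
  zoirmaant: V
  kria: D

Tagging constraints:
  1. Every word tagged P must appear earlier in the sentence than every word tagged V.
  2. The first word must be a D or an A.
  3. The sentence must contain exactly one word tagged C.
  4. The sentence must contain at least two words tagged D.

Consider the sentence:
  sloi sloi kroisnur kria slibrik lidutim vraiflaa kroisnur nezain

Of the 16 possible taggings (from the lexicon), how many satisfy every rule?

Candidates per position — 1:sloi {A,P}; 2:sloi {A,P}; 3:kroisnur {D}; 4:kria {D}; 5:slibrik {C,P}; 6:lidutim {A,V}; 7:vraiflaa {C}; 8:kroisnur {D}; 9:nezain {A}.
There are 16 candidate sequences in total.
The sequences that satisfy every rule: A A D D P A C D A; A A D D P V C D A; A P D D P A C D A; A P D D P V C D A.
Count = 4.

4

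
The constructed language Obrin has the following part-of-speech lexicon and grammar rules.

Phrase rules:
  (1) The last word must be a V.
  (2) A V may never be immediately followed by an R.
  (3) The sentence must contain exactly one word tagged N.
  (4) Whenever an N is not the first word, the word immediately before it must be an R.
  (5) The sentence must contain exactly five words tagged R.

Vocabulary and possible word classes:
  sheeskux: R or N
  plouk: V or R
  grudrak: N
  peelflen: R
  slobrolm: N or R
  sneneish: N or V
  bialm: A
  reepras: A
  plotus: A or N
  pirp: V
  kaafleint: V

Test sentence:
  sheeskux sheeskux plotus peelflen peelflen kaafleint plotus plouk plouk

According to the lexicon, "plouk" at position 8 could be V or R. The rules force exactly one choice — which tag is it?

Candidates per position — 1:sheeskux {R,N}; 2:sheeskux {R,N}; 3:plotus {A,N}; 4:peelflen {R}; 5:peelflen {R}; 6:kaafleint {V}; 7:plotus {A,N}; 8:plouk {V,R}; 9:plouk {V,R}.
Position 7: tagging it N would leave rule 4 unsatisfiable, so it must be A.
Position 9: tagging it R would leave rule 1 unsatisfiable, so it must be V.
Position 1: tagging it N would leave rule 5 unsatisfiable, so it must be R.
Position 2: tagging it N would leave rule 5 unsatisfiable, so it must be R.
Position 3: tagging it A would leave rule 3 unsatisfiable, so it must be N.
Position 8: tagging it V would leave rule 5 unsatisfiable, so it must be R.
The unique satisfying tagging is: R R N R R V A R V.
Verifying each rule — rule 1 ok; rule 2 ok; rule 3 ok; rule 4 ok; rule 5 ok.

R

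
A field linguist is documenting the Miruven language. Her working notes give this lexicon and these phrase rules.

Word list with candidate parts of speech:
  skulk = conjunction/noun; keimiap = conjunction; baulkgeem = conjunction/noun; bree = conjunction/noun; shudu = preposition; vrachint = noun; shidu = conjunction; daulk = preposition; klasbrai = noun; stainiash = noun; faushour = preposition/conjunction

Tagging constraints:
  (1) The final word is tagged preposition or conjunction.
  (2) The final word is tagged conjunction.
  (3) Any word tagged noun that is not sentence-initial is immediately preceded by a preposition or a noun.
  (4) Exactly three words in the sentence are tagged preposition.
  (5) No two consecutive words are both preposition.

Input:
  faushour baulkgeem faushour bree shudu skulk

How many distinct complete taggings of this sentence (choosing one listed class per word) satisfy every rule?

Candidates per position — 1:faushour {preposition,conjunction}; 2:baulkgeem {conjunction,noun}; 3:faushour {preposition,conjunction}; 4:bree {conjunction,noun}; 5:shudu {preposition}; 6:skulk {conjunction,noun}.
There are 32 candidate sequences in total.
The sequences that satisfy every rule: preposition conjunction preposition conjunction preposition conjunction; preposition conjunction preposition noun preposition conjunction; preposition noun preposition conjunction preposition conjunction; preposition noun preposition noun preposition conjunction.
Count = 4.

4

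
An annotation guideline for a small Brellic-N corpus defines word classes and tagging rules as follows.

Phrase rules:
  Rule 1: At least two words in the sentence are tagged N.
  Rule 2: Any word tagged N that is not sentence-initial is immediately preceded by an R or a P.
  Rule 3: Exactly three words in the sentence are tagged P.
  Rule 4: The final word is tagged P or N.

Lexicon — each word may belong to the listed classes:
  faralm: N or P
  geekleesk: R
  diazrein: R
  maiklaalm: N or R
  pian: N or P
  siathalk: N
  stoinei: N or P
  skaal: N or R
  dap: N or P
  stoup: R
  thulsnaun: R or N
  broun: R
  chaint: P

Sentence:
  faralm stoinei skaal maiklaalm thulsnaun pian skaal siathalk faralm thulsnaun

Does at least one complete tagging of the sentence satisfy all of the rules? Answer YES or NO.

Candidates per position — 1:faralm {N,P}; 2:stoinei {N,P}; 3:skaal {N,R}; 4:maiklaalm {N,R}; 5:thulsnaun {R,N}; 6:pian {N,P}; 7:skaal {N,R}; 8:siathalk {N}; 9:faralm {N,P}; 10:thulsnaun {R,N}.
One satisfying assignment: P N R R N P R N P N.
Checking: rule 1 ✓; rule 2 ✓; rule 3 ✓; rule 4 ✓.

YES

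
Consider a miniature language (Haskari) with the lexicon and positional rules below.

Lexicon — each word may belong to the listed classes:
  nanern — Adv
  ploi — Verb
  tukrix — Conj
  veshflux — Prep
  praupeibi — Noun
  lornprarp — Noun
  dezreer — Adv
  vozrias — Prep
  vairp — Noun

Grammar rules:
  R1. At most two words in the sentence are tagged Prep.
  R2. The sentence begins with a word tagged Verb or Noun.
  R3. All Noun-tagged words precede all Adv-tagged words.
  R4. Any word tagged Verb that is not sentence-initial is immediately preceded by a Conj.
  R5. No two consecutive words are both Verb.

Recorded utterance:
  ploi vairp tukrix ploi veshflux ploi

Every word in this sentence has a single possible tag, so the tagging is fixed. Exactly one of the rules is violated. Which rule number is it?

4

Fixed tagging: Verb Noun Conj Verb Prep Verb.
Rule check: R1 ✓, R2 ✓, R3 ✓, R4 ✗, R5 ✓.
Only rule 4 fails.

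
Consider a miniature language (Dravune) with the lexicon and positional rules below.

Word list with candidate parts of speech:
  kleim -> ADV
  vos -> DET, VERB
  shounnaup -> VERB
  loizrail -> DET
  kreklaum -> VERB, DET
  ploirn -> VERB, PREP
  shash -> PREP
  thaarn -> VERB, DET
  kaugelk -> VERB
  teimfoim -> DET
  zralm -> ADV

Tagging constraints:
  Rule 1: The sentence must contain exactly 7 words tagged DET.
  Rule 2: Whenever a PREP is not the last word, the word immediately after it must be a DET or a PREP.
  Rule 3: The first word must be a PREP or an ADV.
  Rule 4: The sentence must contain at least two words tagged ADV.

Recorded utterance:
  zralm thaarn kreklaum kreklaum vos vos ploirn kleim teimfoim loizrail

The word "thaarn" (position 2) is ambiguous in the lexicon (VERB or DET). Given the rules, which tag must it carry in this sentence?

DET

Candidates per position — 1:zralm {ADV}; 2:thaarn {VERB,DET}; 3:kreklaum {VERB,DET}; 4:kreklaum {VERB,DET}; 5:vos {DET,VERB}; 6:vos {DET,VERB}; 7:ploirn {VERB,PREP}; 8:kleim {ADV}; 9:teimfoim {DET}; 10:loizrail {DET}.
Word 2 cannot be VERB — rule 1 would then fail for every completion. It is DET.
Word 3 cannot be VERB — rule 1 would then fail for every completion. It is DET.
Word 4 cannot be VERB — rule 1 would then fail for every completion. It is DET.
Word 5 cannot be VERB — rule 1 would then fail for every completion. It is DET.
Word 6 cannot be VERB — rule 1 would then fail for every completion. It is DET.
Word 7 cannot be PREP — rule 2 would then fail for every completion. It is VERB.
The unique satisfying tagging is: ADV DET DET DET DET DET VERB ADV DET DET.
Verifying each rule — rule 1 satisfied; rule 2 satisfied; rule 3 satisfied; rule 4 satisfied.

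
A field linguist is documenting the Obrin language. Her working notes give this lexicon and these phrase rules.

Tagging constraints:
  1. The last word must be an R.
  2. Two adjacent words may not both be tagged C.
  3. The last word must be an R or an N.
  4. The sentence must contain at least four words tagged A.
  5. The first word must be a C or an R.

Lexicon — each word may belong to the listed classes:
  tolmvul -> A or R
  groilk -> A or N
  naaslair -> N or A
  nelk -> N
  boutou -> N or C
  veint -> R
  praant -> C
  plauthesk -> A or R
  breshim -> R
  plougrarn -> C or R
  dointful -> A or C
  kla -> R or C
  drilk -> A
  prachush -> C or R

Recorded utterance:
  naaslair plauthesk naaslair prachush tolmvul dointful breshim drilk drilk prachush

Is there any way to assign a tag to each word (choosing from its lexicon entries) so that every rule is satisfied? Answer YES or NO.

NO

Candidates per position — 1:naaslair {N,A}; 2:plauthesk {A,R}; 3:naaslair {N,A}; 4:prachush {C,R}; 5:tolmvul {A,R}; 6:dointful {A,C}; 7:breshim {R}; 8:drilk {A}; 9:drilk {A}; 10:prachush {C,R}.
Rule 5 cannot be satisfied by any choice of tags from the lexicon.
So there is no consistent tagging.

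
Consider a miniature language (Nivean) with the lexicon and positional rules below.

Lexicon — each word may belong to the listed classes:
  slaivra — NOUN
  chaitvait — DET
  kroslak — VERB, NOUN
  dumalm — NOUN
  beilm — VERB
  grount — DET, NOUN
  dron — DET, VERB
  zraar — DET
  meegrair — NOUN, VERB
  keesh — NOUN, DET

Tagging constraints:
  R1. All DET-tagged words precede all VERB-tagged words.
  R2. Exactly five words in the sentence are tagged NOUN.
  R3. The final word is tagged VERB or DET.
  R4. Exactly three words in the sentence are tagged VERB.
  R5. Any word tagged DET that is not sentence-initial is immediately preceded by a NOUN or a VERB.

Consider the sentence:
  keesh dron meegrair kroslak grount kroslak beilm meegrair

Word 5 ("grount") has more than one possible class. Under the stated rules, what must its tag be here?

NOUN

Candidates per position — 1:keesh {NOUN,DET}; 2:dron {DET,VERB}; 3:meegrair {NOUN,VERB}; 4:kroslak {VERB,NOUN}; 5:grount {DET,NOUN}; 6:kroslak {VERB,NOUN}; 7:beilm {VERB}; 8:meegrair {NOUN,VERB}.
Position 8: tagging it NOUN would leave rule 3 unsatisfiable, so it must be VERB.
Position 1: tagging it DET would leave rule 2 unsatisfiable, so it must be NOUN.
Position 3: tagging it VERB would leave rule 2 unsatisfiable, so it must be NOUN.
Position 4: tagging it VERB would leave rule 2 unsatisfiable, so it must be NOUN.
Position 5: tagging it DET would leave rule 2 unsatisfiable, so it must be NOUN.
Position 6: tagging it VERB would leave rule 2 unsatisfiable, so it must be NOUN.
Position 2: tagging it DET would leave rule 4 unsatisfiable, so it must be VERB.
So the tagging must be: NOUN VERB NOUN NOUN NOUN NOUN VERB VERB.
Checking: rule 1 holds; rule 2 holds; rule 3 holds; rule 4 holds; rule 5 holds.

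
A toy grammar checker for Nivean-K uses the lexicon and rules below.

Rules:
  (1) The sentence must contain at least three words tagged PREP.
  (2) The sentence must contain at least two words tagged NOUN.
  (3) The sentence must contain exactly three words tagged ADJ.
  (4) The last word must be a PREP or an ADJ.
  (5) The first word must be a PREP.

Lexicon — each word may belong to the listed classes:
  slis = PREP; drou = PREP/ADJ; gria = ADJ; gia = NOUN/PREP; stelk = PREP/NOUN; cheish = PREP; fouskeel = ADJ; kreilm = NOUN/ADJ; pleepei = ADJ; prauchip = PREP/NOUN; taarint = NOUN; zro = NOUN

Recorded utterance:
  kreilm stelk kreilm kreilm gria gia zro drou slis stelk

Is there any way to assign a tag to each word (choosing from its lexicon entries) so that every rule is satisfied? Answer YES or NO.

NO

Candidates per position — 1:kreilm {NOUN,ADJ}; 2:stelk {PREP,NOUN}; 3:kreilm {NOUN,ADJ}; 4:kreilm {NOUN,ADJ}; 5:gria {ADJ}; 6:gia {NOUN,PREP}; 7:zro {NOUN}; 8:drou {PREP,ADJ}; 9:slis {PREP}; 10:stelk {PREP,NOUN}.
Rule 5 cannot be satisfied by any choice of tags from the lexicon.
So there is no consistent tagging.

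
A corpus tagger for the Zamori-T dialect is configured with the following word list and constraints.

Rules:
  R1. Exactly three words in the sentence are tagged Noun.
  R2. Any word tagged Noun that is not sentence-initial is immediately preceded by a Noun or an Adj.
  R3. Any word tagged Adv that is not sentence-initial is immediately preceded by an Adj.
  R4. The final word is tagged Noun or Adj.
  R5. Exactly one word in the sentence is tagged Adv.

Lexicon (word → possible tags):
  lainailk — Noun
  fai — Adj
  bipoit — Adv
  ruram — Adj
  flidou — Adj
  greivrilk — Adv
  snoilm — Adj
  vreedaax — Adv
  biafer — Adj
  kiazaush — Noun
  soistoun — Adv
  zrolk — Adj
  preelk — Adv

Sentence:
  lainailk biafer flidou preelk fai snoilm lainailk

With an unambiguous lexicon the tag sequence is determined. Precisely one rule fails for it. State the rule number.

Fixed tagging: Noun Adj Adj Adv Adj Adj Noun.
Applying the rules: R1 violated, R2 holds, R3 holds, R4 holds, R5 holds.
Only rule 1 fails.

1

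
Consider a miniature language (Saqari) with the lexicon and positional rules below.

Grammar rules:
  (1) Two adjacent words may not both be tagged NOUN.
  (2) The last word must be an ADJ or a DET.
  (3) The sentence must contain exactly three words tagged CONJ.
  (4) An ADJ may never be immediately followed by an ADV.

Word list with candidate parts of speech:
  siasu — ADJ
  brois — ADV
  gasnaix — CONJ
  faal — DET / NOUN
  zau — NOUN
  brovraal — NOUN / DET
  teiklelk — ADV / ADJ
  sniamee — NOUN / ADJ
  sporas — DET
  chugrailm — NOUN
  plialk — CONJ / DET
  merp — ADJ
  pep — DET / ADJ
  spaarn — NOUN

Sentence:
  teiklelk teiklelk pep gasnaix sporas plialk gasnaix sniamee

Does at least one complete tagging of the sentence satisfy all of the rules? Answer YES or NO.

Candidates per position — 1:teiklelk {ADV,ADJ}; 2:teiklelk {ADV,ADJ}; 3:pep {DET,ADJ}; 4:gasnaix {CONJ}; 5:sporas {DET}; 6:plialk {CONJ,DET}; 7:gasnaix {CONJ}; 8:sniamee {NOUN,ADJ}.
One satisfying assignment: ADV ADV ADJ CONJ DET CONJ CONJ ADJ.
Check: rule 1 ok; rule 2 ok; rule 3 ok; rule 4 ok.

YES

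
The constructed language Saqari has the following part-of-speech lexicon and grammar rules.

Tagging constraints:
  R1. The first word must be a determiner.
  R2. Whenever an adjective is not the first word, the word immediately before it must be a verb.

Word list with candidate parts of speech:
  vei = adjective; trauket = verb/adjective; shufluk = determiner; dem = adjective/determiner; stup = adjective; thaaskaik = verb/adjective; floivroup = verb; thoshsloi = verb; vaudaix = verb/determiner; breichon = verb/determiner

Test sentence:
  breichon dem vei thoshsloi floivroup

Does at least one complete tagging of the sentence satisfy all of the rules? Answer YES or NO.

NO

Candidates per position — 1:breichon {verb,determiner}; 2:dem {adjective,determiner}; 3:vei {adjective}; 4:thoshsloi {verb}; 5:floivroup {verb}.
Rule 2 cannot be satisfied by any choice of tags from the lexicon.
So there is no consistent tagging.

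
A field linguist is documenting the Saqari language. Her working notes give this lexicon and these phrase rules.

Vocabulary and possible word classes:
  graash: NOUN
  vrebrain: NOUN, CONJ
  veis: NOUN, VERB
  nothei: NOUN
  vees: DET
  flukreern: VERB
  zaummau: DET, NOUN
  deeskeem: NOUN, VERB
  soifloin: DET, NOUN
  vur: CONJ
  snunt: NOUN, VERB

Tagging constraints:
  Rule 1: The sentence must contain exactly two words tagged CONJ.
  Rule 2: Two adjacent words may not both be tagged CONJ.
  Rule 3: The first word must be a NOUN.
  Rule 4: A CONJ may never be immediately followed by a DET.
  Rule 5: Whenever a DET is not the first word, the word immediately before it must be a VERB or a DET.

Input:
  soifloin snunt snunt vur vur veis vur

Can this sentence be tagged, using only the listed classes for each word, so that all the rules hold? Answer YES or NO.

NO

Candidates per position — 1:soifloin {DET,NOUN}; 2:snunt {NOUN,VERB}; 3:snunt {NOUN,VERB}; 4:vur {CONJ}; 5:vur {CONJ}; 6:veis {NOUN,VERB}; 7:vur {CONJ}.
Rule 1 cannot be satisfied by any choice of tags from the lexicon.
So there is no consistent tagging.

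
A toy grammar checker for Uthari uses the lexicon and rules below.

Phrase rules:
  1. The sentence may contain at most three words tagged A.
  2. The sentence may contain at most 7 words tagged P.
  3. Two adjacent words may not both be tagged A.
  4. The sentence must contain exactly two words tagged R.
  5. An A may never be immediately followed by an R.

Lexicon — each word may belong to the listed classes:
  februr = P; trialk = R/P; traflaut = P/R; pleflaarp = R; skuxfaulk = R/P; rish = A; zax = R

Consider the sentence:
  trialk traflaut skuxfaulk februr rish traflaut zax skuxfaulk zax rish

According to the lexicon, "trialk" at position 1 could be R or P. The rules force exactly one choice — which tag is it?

Candidates per position — 1:trialk {R,P}; 2:traflaut {P,R}; 3:skuxfaulk {R,P}; 4:februr {P}; 5:rish {A}; 6:traflaut {P,R}; 7:zax {R}; 8:skuxfaulk {R,P}; 9:zax {R}; 10:rish {A}.
If word 1 were R, no tagging could satisfy rule 4; so word 1 is P.
If word 2 were R, no tagging could satisfy rule 4; so word 2 is P.
If word 3 were R, no tagging could satisfy rule 4; so word 3 is P.
If word 6 were R, no tagging could satisfy rule 4; so word 6 is P.
If word 8 were R, no tagging could satisfy rule 4; so word 8 is P.
The unique satisfying tagging is: P P P P A P R P R A.
Verifying each rule — rule 1 holds; rule 2 holds; rule 3 holds; rule 4 holds; rule 5 holds.

P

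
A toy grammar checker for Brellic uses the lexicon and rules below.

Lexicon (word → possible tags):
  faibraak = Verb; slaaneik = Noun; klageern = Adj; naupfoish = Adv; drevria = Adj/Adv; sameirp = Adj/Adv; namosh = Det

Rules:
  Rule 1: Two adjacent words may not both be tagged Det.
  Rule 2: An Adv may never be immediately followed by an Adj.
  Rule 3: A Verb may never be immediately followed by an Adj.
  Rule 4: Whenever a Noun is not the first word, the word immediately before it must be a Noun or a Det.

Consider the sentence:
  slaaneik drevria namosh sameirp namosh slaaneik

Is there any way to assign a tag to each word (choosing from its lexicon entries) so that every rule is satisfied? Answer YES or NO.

Candidates per position — 1:slaaneik {Noun}; 2:drevria {Adj,Adv}; 3:namosh {Det}; 4:sameirp {Adj,Adv}; 5:namosh {Det}; 6:slaaneik {Noun}.
One satisfying assignment: Noun Adj Det Adj Det Noun.
Checking: rule 1 holds; rule 2 holds; rule 3 holds; rule 4 holds.

YES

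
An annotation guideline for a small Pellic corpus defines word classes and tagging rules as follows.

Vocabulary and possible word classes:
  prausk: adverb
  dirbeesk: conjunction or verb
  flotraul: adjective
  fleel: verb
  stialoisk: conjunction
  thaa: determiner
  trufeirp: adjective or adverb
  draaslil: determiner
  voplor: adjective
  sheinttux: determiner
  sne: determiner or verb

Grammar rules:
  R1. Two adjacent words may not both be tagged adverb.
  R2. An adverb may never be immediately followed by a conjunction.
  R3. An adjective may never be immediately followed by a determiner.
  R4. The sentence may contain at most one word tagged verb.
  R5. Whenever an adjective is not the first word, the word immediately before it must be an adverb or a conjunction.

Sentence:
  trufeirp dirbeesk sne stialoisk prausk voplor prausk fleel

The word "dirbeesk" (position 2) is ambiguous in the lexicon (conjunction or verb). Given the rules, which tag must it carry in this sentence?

conjunction

Candidates per position — 1:trufeirp {adjective,adverb}; 2:dirbeesk {conjunction,verb}; 3:sne {determiner,verb}; 4:stialoisk {conjunction}; 5:prausk {adverb}; 6:voplor {adjective}; 7:prausk {adverb}; 8:fleel {verb}.
Word 2 cannot be verb — rule 4 would then fail for every completion. It is conjunction.
Word 3 cannot be verb — rule 4 would then fail for every completion. It is determiner.
Word 1 cannot be adverb — rule 2 would then fail for every completion. It is adjective.
So the tagging must be: adjective conjunction determiner conjunction adverb adjective adverb verb.
Rule-by-rule: rule 1 satisfied; rule 2 satisfied; rule 3 satisfied; rule 4 satisfied; rule 5 satisfied.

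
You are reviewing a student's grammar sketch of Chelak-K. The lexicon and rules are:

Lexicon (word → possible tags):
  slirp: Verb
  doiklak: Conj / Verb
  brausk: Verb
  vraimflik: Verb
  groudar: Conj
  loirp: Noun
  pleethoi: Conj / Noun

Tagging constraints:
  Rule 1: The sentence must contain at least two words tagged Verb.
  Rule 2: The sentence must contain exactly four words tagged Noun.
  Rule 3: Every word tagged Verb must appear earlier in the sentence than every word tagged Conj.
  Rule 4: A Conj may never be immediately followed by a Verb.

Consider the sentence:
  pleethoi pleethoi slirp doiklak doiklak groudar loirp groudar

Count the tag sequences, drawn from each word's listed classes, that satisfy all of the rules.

Candidates per position — 1:pleethoi {Conj,Noun}; 2:pleethoi {Conj,Noun}; 3:slirp {Verb}; 4:doiklak {Conj,Verb}; 5:doiklak {Conj,Verb}; 6:groudar {Conj}; 7:loirp {Noun}; 8:groudar {Conj}.
There are 16 candidate sequences in total.
Rule 2 cannot be satisfied by any choice of tags from the lexicon.
So there is no consistent tagging.
Count = 0.

0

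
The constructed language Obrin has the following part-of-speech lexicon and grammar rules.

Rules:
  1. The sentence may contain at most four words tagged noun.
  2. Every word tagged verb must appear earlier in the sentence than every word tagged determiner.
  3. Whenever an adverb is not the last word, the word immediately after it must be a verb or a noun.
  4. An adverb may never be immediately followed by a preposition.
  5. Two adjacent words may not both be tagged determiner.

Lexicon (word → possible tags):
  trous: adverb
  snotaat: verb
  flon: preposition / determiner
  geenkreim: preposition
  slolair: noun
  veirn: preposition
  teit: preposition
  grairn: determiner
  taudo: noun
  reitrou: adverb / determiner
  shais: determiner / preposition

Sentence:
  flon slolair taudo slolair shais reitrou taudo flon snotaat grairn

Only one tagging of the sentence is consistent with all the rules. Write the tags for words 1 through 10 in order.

preposition noun noun noun preposition adverb noun preposition verb determiner

Candidates per position — 1:flon {preposition,determiner}; 2:slolair {noun}; 3:taudo {noun}; 4:slolair {noun}; 5:shais {determiner,preposition}; 6:reitrou {adverb,determiner}; 7:taudo {noun}; 8:flon {preposition,determiner}; 9:snotaat {verb}; 10:grairn {determiner}.
If word 1 were determiner, no tagging could satisfy rule 2; so word 1 is preposition.
If word 5 were determiner, no tagging could satisfy rule 2; so word 5 is preposition.
If word 6 were determiner, no tagging could satisfy rule 2; so word 6 is adverb.
If word 8 were determiner, no tagging could satisfy rule 2; so word 8 is preposition.
The only consistent sequence is: preposition noun noun noun preposition adverb noun preposition verb determiner.
Verifying each rule — rule 1 satisfied; rule 2 satisfied; rule 3 satisfied; rule 4 satisfied; rule 5 satisfied.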